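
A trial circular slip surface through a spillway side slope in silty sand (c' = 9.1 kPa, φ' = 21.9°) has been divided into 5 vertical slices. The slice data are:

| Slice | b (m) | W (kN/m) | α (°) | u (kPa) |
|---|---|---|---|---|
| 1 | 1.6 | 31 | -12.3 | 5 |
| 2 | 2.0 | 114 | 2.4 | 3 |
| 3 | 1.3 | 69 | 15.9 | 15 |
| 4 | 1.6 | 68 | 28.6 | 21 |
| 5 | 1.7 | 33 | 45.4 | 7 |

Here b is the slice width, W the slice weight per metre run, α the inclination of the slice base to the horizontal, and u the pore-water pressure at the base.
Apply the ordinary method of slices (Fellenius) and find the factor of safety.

Ordinary method of slices: FS = Σ[c'·Δl_i + (W_i cosα_i − u_i·Δl_i)·tanφ'] / Σ W_i sinα_i, with Δl_i = b_i / cosα_i.
Slice 1: Δl = 1.6/cos(-12.3°) = 1.638 m; N'_1 = 31·cos(-12.3°) − 5·1.638 = 22.1; c'Δl = 14.90; W sinα = -6.6
Slice 2: Δl = 2.0/cos2.4° = 2.002 m; N'_2 = 114·cos2.4° − 3·2.002 = 107.9; c'Δl = 18.22; W sinα = 4.8
Slice 3: Δl = 1.3/cos15.9° = 1.352 m; N'_3 = 69·cos15.9° − 15·1.352 = 46.1; c'Δl = 12.30; W sinα = 18.9
Slice 4: Δl = 1.6/cos28.6° = 1.822 m; N'_4 = 68·cos28.6° − 21·1.822 = 21.4; c'Δl = 16.58; W sinα = 32.6
Slice 5: Δl = 1.7/cos45.4° = 2.421 m; N'_5 = 33·cos45.4° − 7·2.421 = 6.2; c'Δl = 22.03; W sinα = 23.5
Σc'Δl = 84.0 kN/m; ΣN' = 203.7 kN/m; ΣW sinα = 73.1 kN/m
Resisting = 84.0 + 203.7·tan21.9° = 84.0 + 81.9 = 165.9 kN/m
FS = 165.9 / 73.1 = 2.269

FS = 2.27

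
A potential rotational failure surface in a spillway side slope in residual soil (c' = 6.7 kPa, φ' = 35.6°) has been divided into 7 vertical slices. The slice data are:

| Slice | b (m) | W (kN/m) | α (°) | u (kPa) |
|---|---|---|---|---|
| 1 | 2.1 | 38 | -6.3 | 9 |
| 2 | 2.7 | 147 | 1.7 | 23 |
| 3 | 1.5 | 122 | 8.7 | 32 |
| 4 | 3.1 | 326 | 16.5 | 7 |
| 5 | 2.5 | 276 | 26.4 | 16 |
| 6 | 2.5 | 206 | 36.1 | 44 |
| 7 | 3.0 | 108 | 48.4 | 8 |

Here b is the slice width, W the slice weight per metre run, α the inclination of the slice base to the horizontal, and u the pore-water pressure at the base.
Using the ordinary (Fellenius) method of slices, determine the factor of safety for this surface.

FS = 1.51

Ordinary method of slices: FS = Σ[c'·Δl_i + (W_i cosα_i − u_i·Δl_i)·tanφ'] / Σ W_i sinα_i, with Δl_i = b_i / cosα_i.
Slice 1: Δl = 2.1/cos(-6.3°) = 2.113 m; N'_1 = 38·cos(-6.3°) − 9·2.113 = 18.8; c'Δl = 14.16; W sinα = -4.2
Slice 2: Δl = 2.7/cos1.7° = 2.701 m; N'_2 = 147·cos1.7° − 23·2.701 = 84.8; c'Δl = 18.10; W sinα = 4.4
Slice 3: Δl = 1.5/cos8.7° = 1.517 m; N'_3 = 122·cos8.7° − 32·1.517 = 72.0; c'Δl = 10.17; W sinα = 18.5
Slice 4: Δl = 3.1/cos16.5° = 3.233 m; N'_4 = 326·cos16.5° − 7·3.233 = 289.9; c'Δl = 21.66; W sinα = 92.6
Slice 5: Δl = 2.5/cos26.4° = 2.791 m; N'_5 = 276·cos26.4° − 16·2.791 = 202.6; c'Δl = 18.70; W sinα = 122.7
Slice 6: Δl = 2.5/cos36.1° = 3.094 m; N'_6 = 206·cos36.1° − 44·3.094 = 30.3; c'Δl = 20.73; W sinα = 121.4
Slice 7: Δl = 3.0/cos48.4° = 4.519 m; N'_7 = 108·cos48.4° − 8·4.519 = 35.6; c'Δl = 30.27; W sinα = 80.8
Σc'Δl = 133.8 kN/m; ΣN' = 734.0 kN/m; ΣW sinα = 436.1 kN/m
Resisting = 133.8 + 734.0·tan35.6° = 133.8 + 525.5 = 659.3 kN/m
FS = 659.3 / 436.1 = 1.512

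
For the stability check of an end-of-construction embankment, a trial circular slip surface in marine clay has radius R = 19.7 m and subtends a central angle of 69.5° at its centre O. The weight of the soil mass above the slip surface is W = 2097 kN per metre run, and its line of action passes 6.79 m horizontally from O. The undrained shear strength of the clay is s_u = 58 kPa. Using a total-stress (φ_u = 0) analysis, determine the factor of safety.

Taking moments about the centre O, the resisting moment is provided by the undrained shear strength acting along the arc:
Arc length L_a = R·θ = 19.7·(69.5°·π/180) = 19.7·1.2130 = 23.90 m
M_R = s_u·L_a·R = 58·23.90·19.7 = 27303.8 kN·m/m
M_D = W·d = 2097·6.79 = 14238.6 kN·m/m
FS = M_R / M_D = 27303.8 / 14238.6 = 1.918

FS = 1.92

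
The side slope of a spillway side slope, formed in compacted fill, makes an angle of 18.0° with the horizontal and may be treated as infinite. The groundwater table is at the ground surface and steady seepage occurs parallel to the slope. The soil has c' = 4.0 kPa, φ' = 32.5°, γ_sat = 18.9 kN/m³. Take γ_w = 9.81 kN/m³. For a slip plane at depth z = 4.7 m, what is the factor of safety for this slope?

FS = 1.10

With seepage parallel to the slope and the water table at the surface, the effective normal stress on the slip plane uses the buoyant unit weight γ' = γ_sat − γ_w while the driving shear stress uses γ_sat:
FS = [c' + γ' z cos²β tanφ'] / [γ_sat z sinβ cosβ]
γ' = 18.9 − 9.81 = 9.09 kN/m³
Numerator = 4.0 + 9.09·4.7·cos²18.0°·tan32.5° = 4.0 + 9.09·4.7·0.9045·0.6371 = 28.619 kPa
Denominator = 18.9·4.7·sin18.0°·cos18.0° = 18.9·4.7·0.3090·0.9511 = 26.106 kPa
FS = 28.619 / 26.106 = 1.096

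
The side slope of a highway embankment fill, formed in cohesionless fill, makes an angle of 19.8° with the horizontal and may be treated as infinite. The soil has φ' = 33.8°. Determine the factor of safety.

FS = 1.86

For a dry cohesionless infinite slope the factor of safety is FS = tanφ' / tanβ.
FS = tan33.8° / tan19.8° = 0.6694 / 0.3600 = 1.859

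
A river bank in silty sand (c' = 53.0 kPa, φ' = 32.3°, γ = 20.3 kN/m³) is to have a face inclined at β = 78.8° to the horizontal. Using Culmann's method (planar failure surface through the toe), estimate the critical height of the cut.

Culmann's analysis gives the critical failure plane at α_cr = (β + φ')/2 = (78.8 + 32.3)/2 = 55.5°, and the critical height
H_c = (4c'/γ) · sinβ cosφ' / [1 − cos(β − φ')]
    = (4·53.0/20.3) · sin78.8°·cos32.3° / [1 − cos(46.5°)]
    = 10.443 · 0.9810·0.8453 / [1 − 0.6884]
    = 10.443 · 0.8292 / 0.3116
    = 27.79 m

H_c = 27.79 m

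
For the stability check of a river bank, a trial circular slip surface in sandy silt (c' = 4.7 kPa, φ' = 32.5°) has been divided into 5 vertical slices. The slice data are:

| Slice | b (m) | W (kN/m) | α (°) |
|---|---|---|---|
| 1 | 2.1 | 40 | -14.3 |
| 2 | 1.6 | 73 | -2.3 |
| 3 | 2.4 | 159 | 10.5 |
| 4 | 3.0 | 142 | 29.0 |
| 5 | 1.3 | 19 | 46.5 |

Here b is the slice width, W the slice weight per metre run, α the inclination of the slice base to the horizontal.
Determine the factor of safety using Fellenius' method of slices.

FS = 3.16

Ordinary method of slices: FS = Σ[c'·Δl_i + (W_i cosα_i)·tanφ'] / Σ W_i sinα_i, with Δl_i = b_i / cosα_i.
Slice 1: Δl = 2.1/cos(-14.3°) = 2.167 m; N'_1 = 40·cos(-14.3°) = 38.8; c'Δl = 10.19; W sinα = -9.9
Slice 2: Δl = 1.6/cos(-2.3°) = 1.601 m; N'_2 = 73·cos(-2.3°) = 72.9; c'Δl = 7.53; W sinα = -2.9
Slice 3: Δl = 2.4/cos10.5° = 2.441 m; N'_3 = 159·cos10.5° = 156.3; c'Δl = 11.47; W sinα = 29.0
Slice 4: Δl = 3.0/cos29.0° = 3.430 m; N'_4 = 142·cos29.0° = 124.2; c'Δl = 16.12; W sinα = 68.8
Slice 5: Δl = 1.3/cos46.5° = 1.889 m; N'_5 = 19·cos46.5° = 13.1; c'Δl = 8.88; W sinα = 13.8
Σc'Δl = 54.2 kN/m; ΣN' = 405.3 kN/m; ΣW sinα = 98.8 kN/m
Resisting = 54.2 + 405.3·tan32.5° = 54.2 + 258.2 = 312.4 kN/m
FS = 312.4 / 98.8 = 3.162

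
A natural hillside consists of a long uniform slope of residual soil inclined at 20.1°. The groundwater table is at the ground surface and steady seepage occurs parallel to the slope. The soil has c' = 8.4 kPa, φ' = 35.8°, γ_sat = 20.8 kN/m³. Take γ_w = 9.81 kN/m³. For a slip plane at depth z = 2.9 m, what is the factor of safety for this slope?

With seepage parallel to the slope and the water table at the surface, the effective normal stress on the slip plane uses the buoyant unit weight γ' = γ_sat − γ_w while the driving shear stress uses γ_sat:
FS = [c' + γ' z cos²β tanφ'] / [γ_sat z sinβ cosβ]
γ' = 20.8 − 9.81 = 10.99 kN/m³
Numerator = 8.4 + 10.99·2.9·cos²20.1°·tan35.8° = 8.4 + 10.99·2.9·0.8819·0.7212 = 28.671 kPa
Denominator = 20.8·2.9·sin20.1°·cos20.1° = 20.8·2.9·0.3437·0.9391 = 19.467 kPa
FS = 28.671 / 19.467 = 1.473

FS = 1.47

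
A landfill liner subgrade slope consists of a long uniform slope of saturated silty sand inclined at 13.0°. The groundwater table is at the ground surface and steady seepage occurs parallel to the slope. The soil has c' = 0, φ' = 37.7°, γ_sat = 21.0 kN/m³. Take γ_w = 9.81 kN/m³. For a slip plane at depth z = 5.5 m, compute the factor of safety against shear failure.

With seepage parallel to the slope and the water table at the surface, the effective normal stress on the slip plane uses the buoyant unit weight γ' = γ_sat − γ_w while the driving shear stress uses γ_sat:
FS = [c' + γ' z cos²β tanφ'] / [γ_sat z sinβ cosβ]
(For c' = 0 this reduces to FS = (γ'/γ_sat)·tanφ'/tanβ.)
γ' = 21.0 − 9.81 = 11.19 kN/m³
Numerator = 0.0 + 11.19·5.5·cos²13.0°·tan37.7° = 0.0 + 11.19·5.5·0.9494·0.7729 = 45.160 kPa
Denominator = 21.0·5.5·sin13.0°·cos13.0° = 21.0·5.5·0.2250·0.9744 = 25.316 kPa
FS = 45.160 / 25.316 = 1.784

FS = 1.78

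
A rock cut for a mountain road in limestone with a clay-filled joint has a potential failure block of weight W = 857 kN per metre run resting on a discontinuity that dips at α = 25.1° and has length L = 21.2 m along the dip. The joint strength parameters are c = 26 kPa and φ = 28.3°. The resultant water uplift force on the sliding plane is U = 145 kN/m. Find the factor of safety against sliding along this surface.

Resolving the block weight along and normal to the plane and applying the Mohr–Coulomb strength on the joint:
N' = W cosα − U = 857·cos25.1° − 145 = 631.1 kN/m
Driving force T = W sinα = 857·sin25.1° = 363.5 kN/m
Resisting force R = c·L + N'·tanφ = 26·21.2 + 631.1·tan28.3° = 551.2 + 339.8 = 891.0 kN/m
FS = R / T = 891.0 / 363.5 = 2.451

FS = 2.45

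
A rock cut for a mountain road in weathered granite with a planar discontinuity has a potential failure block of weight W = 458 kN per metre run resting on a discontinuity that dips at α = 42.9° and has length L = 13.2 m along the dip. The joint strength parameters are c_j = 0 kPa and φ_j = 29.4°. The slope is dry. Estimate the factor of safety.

FS = 0.61

Resolving the block weight along and normal to the plane and applying the Mohr–Coulomb strength on the joint:
N' = W cosα = 458·cos42.9° = 335.5 kN/m
Driving force T = W sinα = 458·sin42.9° = 311.8 kN/m
Resisting force R = c_j·L + N'·tanφ_j = 0·13.2 + 335.5·tan29.4° = 0.0 + 189.0 = 189.0 kN/m
FS = R / T = 189.0 / 311.8 = 0.606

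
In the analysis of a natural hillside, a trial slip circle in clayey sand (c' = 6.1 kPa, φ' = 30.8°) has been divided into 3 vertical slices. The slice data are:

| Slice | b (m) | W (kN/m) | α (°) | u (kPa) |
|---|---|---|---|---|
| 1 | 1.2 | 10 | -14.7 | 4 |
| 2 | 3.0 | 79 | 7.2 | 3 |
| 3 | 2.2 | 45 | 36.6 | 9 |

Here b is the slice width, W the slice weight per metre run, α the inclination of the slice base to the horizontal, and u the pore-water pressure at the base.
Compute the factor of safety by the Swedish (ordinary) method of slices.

Ordinary method of slices: FS = Σ[c'·Δl_i + (W_i cosα_i − u_i·Δl_i)·tanφ'] / Σ W_i sinα_i, with Δl_i = b_i / cosα_i.
Slice 1: Δl = 1.2/cos(-14.7°) = 1.241 m; N'_1 = 10·cos(-14.7°) − 4·1.241 = 4.7; c'Δl = 7.57; W sinα = -2.5
Slice 2: Δl = 3.0/cos7.2° = 3.024 m; N'_2 = 79·cos7.2° − 3·3.024 = 69.3; c'Δl = 18.45; W sinα = 9.9
Slice 3: Δl = 2.2/cos36.6° = 2.740 m; N'_3 = 45·cos36.6° − 9·2.740 = 11.5; c'Δl = 16.72; W sinα = 26.8
Σc'Δl = 42.7 kN/m; ΣN' = 85.5 kN/m; ΣW sinα = 34.2 kN/m
Resisting = 42.7 + 85.5·tan30.8° = 42.7 + 51.0 = 93.7 kN/m
FS = 93.7 / 34.2 = 2.740

FS = 2.74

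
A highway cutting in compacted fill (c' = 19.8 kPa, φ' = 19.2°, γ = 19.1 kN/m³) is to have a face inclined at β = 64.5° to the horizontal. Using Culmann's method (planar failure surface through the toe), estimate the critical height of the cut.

H_c = 11.92 m

Culmann's analysis gives the critical failure plane at α_cr = (β + φ')/2 = (64.5 + 19.2)/2 = 41.9°, and the critical height
H_c = (4c'/γ) · sinβ cosφ' / [1 − cos(β − φ')]
    = (4·19.8/19.1) · sin64.5°·cos19.2° / [1 − cos(45.3°)]
    = 4.147 · 0.9026·0.9444 / [1 − 0.7034]
    = 4.147 · 0.8524 / 0.2966
    = 11.92 m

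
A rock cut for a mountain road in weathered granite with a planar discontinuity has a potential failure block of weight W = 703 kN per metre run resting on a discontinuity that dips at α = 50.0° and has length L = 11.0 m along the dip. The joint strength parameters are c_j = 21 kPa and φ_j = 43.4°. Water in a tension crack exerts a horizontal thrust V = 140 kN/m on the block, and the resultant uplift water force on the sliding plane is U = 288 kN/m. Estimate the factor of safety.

Resolving the block weight along and normal to the plane and applying the Mohr–Coulomb strength on the joint:
N' = W cosα − U − V sinα = 703·cos50.0° − 288 − 140·sin50.0° = 56.6 kN/m
Driving force T = W sinα + V cosα = 703·sin50.0° + 140·cos50.0° = 628.5 kN/m
Resisting force R = c_j·L + N'·tanφ_j = 21·11.0 + 56.6·tan43.4° = 231.0 + 53.6 = 284.6 kN/m
FS = R / T = 284.6 / 628.5 = 0.453

FS = 0.45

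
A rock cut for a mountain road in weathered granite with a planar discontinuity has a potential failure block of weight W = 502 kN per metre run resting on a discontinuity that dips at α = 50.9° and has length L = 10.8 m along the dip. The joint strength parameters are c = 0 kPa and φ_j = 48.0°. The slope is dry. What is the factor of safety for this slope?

FS = 0.90

Resolving the block weight along and normal to the plane and applying the Mohr–Coulomb strength on the joint:
N' = W cosα = 502·cos50.9° = 316.6 kN/m
Driving force T = W sinα = 502·sin50.9° = 389.6 kN/m
Resisting force R = c·L + N'·tanφ_j = 0·10.8 + 316.6·tan48.0° = 0.0 + 351.6 = 351.6 kN/m
FS = R / T = 351.6 / 389.6 = 0.903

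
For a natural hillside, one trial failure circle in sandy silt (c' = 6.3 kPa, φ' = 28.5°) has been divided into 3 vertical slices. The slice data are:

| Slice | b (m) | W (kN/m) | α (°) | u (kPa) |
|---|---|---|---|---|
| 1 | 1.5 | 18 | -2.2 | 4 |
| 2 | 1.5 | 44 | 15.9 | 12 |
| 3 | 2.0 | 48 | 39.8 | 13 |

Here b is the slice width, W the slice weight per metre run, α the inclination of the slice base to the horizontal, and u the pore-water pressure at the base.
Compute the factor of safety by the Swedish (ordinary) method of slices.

FS = 1.35

Ordinary method of slices: FS = Σ[c'·Δl_i + (W_i cosα_i − u_i·Δl_i)·tanφ'] / Σ W_i sinα_i, with Δl_i = b_i / cosα_i.
Slice 1: Δl = 1.5/cos(-2.2°) = 1.501 m; N'_1 = 18·cos(-2.2°) − 4·1.501 = 12.0; c'Δl = 9.46; W sinα = -0.7
Slice 2: Δl = 1.5/cos15.9° = 1.560 m; N'_2 = 44·cos15.9° − 12·1.560 = 23.6; c'Δl = 9.83; W sinα = 12.1
Slice 3: Δl = 2.0/cos39.8° = 2.603 m; N'_3 = 48·cos39.8° − 13·2.603 = 3.0; c'Δl = 16.40; W sinα = 30.7
Σc'Δl = 35.7 kN/m; ΣN' = 38.6 kN/m; ΣW sinα = 42.1 kN/m
Resisting = 35.7 + 38.6·tan28.5° = 35.7 + 21.0 = 56.7 kN/m
FS = 56.7 / 42.1 = 1.346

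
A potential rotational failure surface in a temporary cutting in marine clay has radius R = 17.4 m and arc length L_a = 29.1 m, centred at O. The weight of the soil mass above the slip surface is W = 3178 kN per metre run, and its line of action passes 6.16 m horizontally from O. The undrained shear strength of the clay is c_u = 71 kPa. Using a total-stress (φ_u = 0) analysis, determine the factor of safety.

Taking moments about the centre O, the resisting moment is provided by the undrained shear strength acting along the arc:
M_R = c_u·L_a·R = 71·29.10·17.4 = 35950.1 kN·m/m
M_D = W·d = 3178·6.16 = 19576.5 kN·m/m
FS = M_R / M_D = 35950.1 / 19576.5 = 1.836

FS = 1.84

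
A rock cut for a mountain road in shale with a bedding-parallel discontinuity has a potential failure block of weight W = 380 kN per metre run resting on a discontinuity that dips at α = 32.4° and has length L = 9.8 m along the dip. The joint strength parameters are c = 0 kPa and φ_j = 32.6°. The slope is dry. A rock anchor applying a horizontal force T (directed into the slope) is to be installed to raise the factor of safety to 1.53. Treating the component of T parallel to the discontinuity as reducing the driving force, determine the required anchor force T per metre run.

Resolving forces along and normal to the sliding plane, with the horizontal anchor force T adding T·sinα to the effective normal force and T·cosα acting up the plane against the driving force:
FS = [cL + (W cosα + T sinα) tanφ_j] / [W sinα − T cosα]
Without the anchor: N' = 320.8 kN/m, driving T_d = 203.6 kN/m, resisting R = 0·9.8 + 320.8·tan32.6° = 205.2 kN/m, FS = 1.01.
Setting FS = 1.53 and solving for T:
1.53·(203.6 − T cos32.4°) = 205.2 + T sin32.4°·tan32.6°
T·(sin32.4°·tan32.6° + 1.53·cos32.4°) = 1.53·203.6 − 205.2
T·(0.5358·0.6395 + 1.53·0.8443) = 311.5 − 205.2 = 106.3
T·1.6345 = 106.3
T = 65.1 kN/m

T = 65 kN/m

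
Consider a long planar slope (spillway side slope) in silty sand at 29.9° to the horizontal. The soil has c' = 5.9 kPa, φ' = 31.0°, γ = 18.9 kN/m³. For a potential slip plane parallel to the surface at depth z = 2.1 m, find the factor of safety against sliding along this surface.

For an infinite slope with a slip plane parallel to the surface (no pore pressure): FS = [c' + γz cos²β tanφ'] / [γz sinβ cosβ].
γz = 18.9·2.1 = 39.69 kN/m²
Numerator = 5.9 + 39.69·cos²29.9°·tan31.0° = 5.9 + 39.69·0.7515·0.6009 = 23.822 kPa
Denominator = 39.69·sin29.9°·cos29.9° = 39.69·0.4985·0.8669 = 17.152 kPa
FS = 23.822 / 17.152 = 1.389

FS = 1.39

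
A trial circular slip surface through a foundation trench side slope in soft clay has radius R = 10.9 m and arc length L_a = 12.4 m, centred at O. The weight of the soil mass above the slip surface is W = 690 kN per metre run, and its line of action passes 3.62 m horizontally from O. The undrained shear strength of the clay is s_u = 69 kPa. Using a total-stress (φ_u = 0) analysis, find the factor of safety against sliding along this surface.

Taking moments about the centre O, the resisting moment is provided by the undrained shear strength acting along the arc:
M_R = s_u·L_a·R = 69·12.40·10.9 = 9326.0 kN·m/m
M_D = W·d = 690·3.62 = 2497.8 kN·m/m
FS = M_R / M_D = 9326.0 / 2497.8 = 3.734

FS = 3.73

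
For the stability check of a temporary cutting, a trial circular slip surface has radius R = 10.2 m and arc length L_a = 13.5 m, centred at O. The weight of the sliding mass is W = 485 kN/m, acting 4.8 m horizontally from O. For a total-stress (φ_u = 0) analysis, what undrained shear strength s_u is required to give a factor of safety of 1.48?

s_u = 25.0 kPa

FS = s_u·L_a·R / (W·d), so s_u = FS·W·d / (L_a·R).
s_u = 1.48·485·4.8 / (13.50·10.2) = 3445.4 / 137.70 = 25.02 kPa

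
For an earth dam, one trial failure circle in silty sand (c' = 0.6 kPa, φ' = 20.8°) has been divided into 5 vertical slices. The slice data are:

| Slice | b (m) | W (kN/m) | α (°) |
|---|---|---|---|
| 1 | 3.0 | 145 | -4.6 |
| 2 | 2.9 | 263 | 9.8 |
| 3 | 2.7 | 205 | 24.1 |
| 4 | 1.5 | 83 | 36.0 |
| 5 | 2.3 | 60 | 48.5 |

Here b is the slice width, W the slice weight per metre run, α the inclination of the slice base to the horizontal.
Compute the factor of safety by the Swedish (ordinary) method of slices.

FS = 1.30

Ordinary method of slices: FS = Σ[c'·Δl_i + (W_i cosα_i)·tanφ'] / Σ W_i sinα_i, with Δl_i = b_i / cosα_i.
Slice 1: Δl = 3.0/cos(-4.6°) = 3.010 m; N'_1 = 145·cos(-4.6°) = 144.5; c'Δl = 1.81; W sinα = -11.6
Slice 2: Δl = 2.9/cos9.8° = 2.943 m; N'_2 = 263·cos9.8° = 259.2; c'Δl = 1.77; W sinα = 44.8
Slice 3: Δl = 2.7/cos24.1° = 2.958 m; N'_3 = 205·cos24.1° = 187.1; c'Δl = 1.77; W sinα = 83.7
Slice 4: Δl = 1.5/cos36.0° = 1.854 m; N'_4 = 83·cos36.0° = 67.1; c'Δl = 1.11; W sinα = 48.8
Slice 5: Δl = 2.3/cos48.5° = 3.471 m; N'_5 = 60·cos48.5° = 39.8; c'Δl = 2.08; W sinα = 44.9
Σc'Δl = 8.5 kN/m; ΣN' = 697.7 kN/m; ΣW sinα = 210.6 kN/m
Resisting = 8.5 + 697.7·tan20.8° = 8.5 + 265.0 = 273.6 kN/m
FS = 273.6 / 210.6 = 1.299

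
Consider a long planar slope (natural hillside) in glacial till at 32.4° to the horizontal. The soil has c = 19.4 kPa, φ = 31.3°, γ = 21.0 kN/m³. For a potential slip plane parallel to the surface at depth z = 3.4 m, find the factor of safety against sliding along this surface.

FS = 1.56

For an infinite slope with a slip plane parallel to the surface (no pore pressure): FS = [c + γz cos²β tanφ] / [γz sinβ cosβ].
γz = 21.0·3.4 = 71.40 kN/m²
Numerator = 19.4 + 71.40·cos²32.4°·tan31.3° = 19.4 + 71.40·0.7129·0.6080 = 50.348 kPa
Denominator = 71.40·sin32.4°·cos32.4° = 71.40·0.5358·0.8443 = 32.302 kPa
FS = 50.348 / 32.302 = 1.559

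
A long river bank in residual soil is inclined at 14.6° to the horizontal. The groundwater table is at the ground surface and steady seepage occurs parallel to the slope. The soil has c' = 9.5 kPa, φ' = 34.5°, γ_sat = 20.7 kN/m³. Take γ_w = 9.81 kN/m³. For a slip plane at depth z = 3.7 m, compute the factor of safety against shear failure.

With seepage parallel to the slope and the water table at the surface, the effective normal stress on the slip plane uses the buoyant unit weight γ' = γ_sat − γ_w while the driving shear stress uses γ_sat:
FS = [c' + γ' z cos²β tanφ'] / [γ_sat z sinβ cosβ]
γ' = 20.7 − 9.81 = 10.89 kN/m³
Numerator = 9.5 + 10.89·3.7·cos²14.6°·tan34.5° = 9.5 + 10.89·3.7·0.9365·0.6873 = 35.433 kPa
Denominator = 20.7·3.7·sin14.6°·cos14.6° = 20.7·3.7·0.2521·0.9677 = 18.683 kPa
FS = 35.433 / 18.683 = 1.897

FS = 1.90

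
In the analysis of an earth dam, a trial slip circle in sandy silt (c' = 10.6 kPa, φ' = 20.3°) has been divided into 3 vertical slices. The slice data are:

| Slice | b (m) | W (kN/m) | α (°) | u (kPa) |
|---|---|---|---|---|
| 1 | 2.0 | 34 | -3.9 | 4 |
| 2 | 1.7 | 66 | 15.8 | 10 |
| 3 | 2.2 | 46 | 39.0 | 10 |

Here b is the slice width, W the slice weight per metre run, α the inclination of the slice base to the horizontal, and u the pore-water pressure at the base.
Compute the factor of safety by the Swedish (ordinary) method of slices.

Ordinary method of slices: FS = Σ[c'·Δl_i + (W_i cosα_i − u_i·Δl_i)·tanφ'] / Σ W_i sinα_i, with Δl_i = b_i / cosα_i.
Slice 1: Δl = 2.0/cos(-3.9°) = 2.005 m; N'_1 = 34·cos(-3.9°) − 4·2.005 = 25.9; c'Δl = 21.25; W sinα = -2.3
Slice 2: Δl = 1.7/cos15.8° = 1.767 m; N'_2 = 66·cos15.8° − 10·1.767 = 45.8; c'Δl = 18.73; W sinα = 18.0
Slice 3: Δl = 2.2/cos39.0° = 2.831 m; N'_3 = 46·cos39.0° − 10·2.831 = 7.4; c'Δl = 30.01; W sinα = 28.9
Σc'Δl = 70.0 kN/m; ΣN' = 79.2 kN/m; ΣW sinα = 44.6 kN/m
Resisting = 70.0 + 79.2·tan20.3° = 70.0 + 29.3 = 99.3 kN/m
FS = 99.3 / 44.6 = 2.226

FS = 2.23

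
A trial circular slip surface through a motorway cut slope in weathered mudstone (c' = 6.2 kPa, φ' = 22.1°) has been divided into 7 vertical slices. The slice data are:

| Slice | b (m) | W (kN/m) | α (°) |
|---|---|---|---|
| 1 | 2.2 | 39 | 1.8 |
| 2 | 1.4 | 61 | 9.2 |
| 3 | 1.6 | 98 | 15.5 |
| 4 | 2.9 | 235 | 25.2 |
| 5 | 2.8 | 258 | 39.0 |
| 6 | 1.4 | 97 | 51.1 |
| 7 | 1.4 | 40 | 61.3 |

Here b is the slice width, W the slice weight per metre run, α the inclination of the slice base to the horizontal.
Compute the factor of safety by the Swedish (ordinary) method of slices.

FS = 0.94

Ordinary method of slices: FS = Σ[c'·Δl_i + (W_i cosα_i)·tanφ'] / Σ W_i sinα_i, with Δl_i = b_i / cosα_i.
Slice 1: Δl = 2.2/cos1.8° = 2.201 m; N'_1 = 39·cos1.8° = 39.0; c'Δl = 13.65; W sinα = 1.2
Slice 2: Δl = 1.4/cos9.2° = 1.418 m; N'_2 = 61·cos9.2° = 60.2; c'Δl = 8.79; W sinα = 9.8
Slice 3: Δl = 1.6/cos15.5° = 1.660 m; N'_3 = 98·cos15.5° = 94.4; c'Δl = 10.29; W sinα = 26.2
Slice 4: Δl = 2.9/cos25.2° = 3.205 m; N'_4 = 235·cos25.2° = 212.6; c'Δl = 19.87; W sinα = 100.1
Slice 5: Δl = 2.8/cos39.0° = 3.603 m; N'_5 = 258·cos39.0° = 200.5; c'Δl = 22.34; W sinα = 162.4
Slice 6: Δl = 1.4/cos51.1° = 2.229 m; N'_6 = 97·cos51.1° = 60.9; c'Δl = 13.82; W sinα = 75.5
Slice 7: Δl = 1.4/cos61.3° = 2.915 m; N'_7 = 40·cos61.3° = 19.2; c'Δl = 18.07; W sinα = 35.1
Σc'Δl = 106.8 kN/m; ΣN' = 686.9 kN/m; ΣW sinα = 410.2 kN/m
Resisting = 106.8 + 686.9·tan22.1° = 106.8 + 278.9 = 385.8 kN/m
FS = 385.8 / 410.2 = 0.940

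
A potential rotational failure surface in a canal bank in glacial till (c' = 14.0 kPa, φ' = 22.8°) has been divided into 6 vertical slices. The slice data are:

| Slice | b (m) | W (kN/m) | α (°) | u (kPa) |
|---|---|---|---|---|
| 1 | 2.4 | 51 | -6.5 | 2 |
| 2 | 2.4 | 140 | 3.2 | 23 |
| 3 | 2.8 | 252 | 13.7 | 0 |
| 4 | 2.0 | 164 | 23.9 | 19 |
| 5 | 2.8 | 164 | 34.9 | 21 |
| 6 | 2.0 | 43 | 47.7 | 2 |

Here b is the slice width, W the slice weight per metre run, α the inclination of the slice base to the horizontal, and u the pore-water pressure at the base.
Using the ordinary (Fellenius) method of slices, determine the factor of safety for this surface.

FS = 1.84

Ordinary method of slices: FS = Σ[c'·Δl_i + (W_i cosα_i − u_i·Δl_i)·tanφ'] / Σ W_i sinα_i, with Δl_i = b_i / cosα_i.
Slice 1: Δl = 2.4/cos(-6.5°) = 2.416 m; N'_1 = 51·cos(-6.5°) − 2·2.416 = 45.8; c'Δl = 33.82; W sinα = -5.8
Slice 2: Δl = 2.4/cos3.2° = 2.404 m; N'_2 = 140·cos3.2° − 23·2.404 = 84.5; c'Δl = 33.65; W sinα = 7.8
Slice 3: Δl = 2.8/cos13.7° = 2.882 m; N'_3 = 252·cos13.7° − 0·2.882 = 244.8; c'Δl = 40.35; W sinα = 59.7
Slice 4: Δl = 2.0/cos23.9° = 2.188 m; N'_4 = 164·cos23.9° − 19·2.188 = 108.4; c'Δl = 30.63; W sinα = 66.4
Slice 5: Δl = 2.8/cos34.9° = 3.414 m; N'_5 = 164·cos34.9° − 21·3.414 = 62.8; c'Δl = 47.80; W sinα = 93.8
Slice 6: Δl = 2.0/cos47.7° = 2.972 m; N'_6 = 43·cos47.7° − 2·2.972 = 23.0; c'Δl = 41.60; W sinα = 31.8
Σc'Δl = 227.8 kN/m; ΣN' = 569.3 kN/m; ΣW sinα = 253.8 kN/m
Resisting = 227.8 + 569.3·tan22.8° = 227.8 + 239.3 = 467.2 kN/m
FS = 467.2 / 253.8 = 1.841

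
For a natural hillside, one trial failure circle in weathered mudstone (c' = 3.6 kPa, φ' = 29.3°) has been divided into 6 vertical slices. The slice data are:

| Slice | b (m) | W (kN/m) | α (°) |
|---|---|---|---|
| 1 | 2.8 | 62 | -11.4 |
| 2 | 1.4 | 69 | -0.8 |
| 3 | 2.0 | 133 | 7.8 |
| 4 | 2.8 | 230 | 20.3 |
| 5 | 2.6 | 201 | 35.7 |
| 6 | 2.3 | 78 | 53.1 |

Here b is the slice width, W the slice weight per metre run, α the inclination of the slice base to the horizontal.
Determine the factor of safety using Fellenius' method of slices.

FS = 1.68

Ordinary method of slices: FS = Σ[c'·Δl_i + (W_i cosα_i)·tanφ'] / Σ W_i sinα_i, with Δl_i = b_i / cosα_i.
Slice 1: Δl = 2.8/cos(-11.4°) = 2.856 m; N'_1 = 62·cos(-11.4°) = 60.8; c'Δl = 10.28; W sinα = -12.3
Slice 2: Δl = 1.4/cos(-0.8°) = 1.400 m; N'_2 = 69·cos(-0.8°) = 69.0; c'Δl = 5.04; W sinα = -1.0
Slice 3: Δl = 2.0/cos7.8° = 2.019 m; N'_3 = 133·cos7.8° = 131.8; c'Δl = 7.27; W sinα = 18.1
Slice 4: Δl = 2.8/cos20.3° = 2.985 m; N'_4 = 230·cos20.3° = 215.7; c'Δl = 10.75; W sinα = 79.8
Slice 5: Δl = 2.6/cos35.7° = 3.202 m; N'_5 = 201·cos35.7° = 163.2; c'Δl = 11.53; W sinα = 117.3
Slice 6: Δl = 2.3/cos53.1° = 3.831 m; N'_6 = 78·cos53.1° = 46.8; c'Δl = 13.79; W sinα = 62.4
Σc'Δl = 58.7 kN/m; ΣN' = 687.3 kN/m; ΣW sinα = 264.3 kN/m
Resisting = 58.7 + 687.3·tan29.3° = 58.7 + 385.7 = 444.4 kN/m
FS = 444.4 / 264.3 = 1.681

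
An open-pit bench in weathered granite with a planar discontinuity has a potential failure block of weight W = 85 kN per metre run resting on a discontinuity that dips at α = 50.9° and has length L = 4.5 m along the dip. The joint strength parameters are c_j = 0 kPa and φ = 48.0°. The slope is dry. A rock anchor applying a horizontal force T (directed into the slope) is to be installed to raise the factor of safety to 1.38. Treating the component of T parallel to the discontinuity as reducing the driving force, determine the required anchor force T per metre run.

T = 18 kN/m

Resolving forces along and normal to the sliding plane, with the horizontal anchor force T adding T·sinα to the effective normal force and T·cosα acting up the plane against the driving force:
FS = [c_jL + (W cosα + T sinα) tanφ] / [W sinα − T cosα]
Without the anchor: N' = 53.6 kN/m, driving T_d = 66.0 kN/m, resisting R = 0·4.5 + 53.6·tan48.0° = 59.5 kN/m, FS = 0.90.
Setting FS = 1.38 and solving for T:
1.38·(66.0 − T cos50.9°) = 59.5 + T sin50.9°·tan48.0°
T·(sin50.9°·tan48.0° + 1.38·cos50.9°) = 1.38·66.0 − 59.5
T·(0.7760·1.1106 + 1.38·0.6307) = 91.0 − 59.5 = 31.5
T·1.7322 = 31.5
T = 18.2 kN/m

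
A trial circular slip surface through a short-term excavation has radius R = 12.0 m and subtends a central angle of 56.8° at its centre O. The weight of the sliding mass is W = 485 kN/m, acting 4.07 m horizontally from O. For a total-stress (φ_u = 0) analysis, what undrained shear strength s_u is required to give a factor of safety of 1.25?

FS = s_u·L_a·R / (W·d), so s_u = FS·W·d / (L_a·R).
Arc length L_a = R·θ = 12.0·(56.8°·π/180) = 12.0·0.9913 = 11.90 m
s_u = 1.25·485·4.07 / (11.90·12.0) = 2467.4 / 142.75 = 17.28 kPa

s_u = 17.3 kPa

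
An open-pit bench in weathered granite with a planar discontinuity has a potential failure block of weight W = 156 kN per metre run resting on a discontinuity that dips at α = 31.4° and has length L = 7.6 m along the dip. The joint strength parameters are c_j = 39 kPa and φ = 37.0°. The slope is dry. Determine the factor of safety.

Resolving the block weight along and normal to the plane and applying the Mohr–Coulomb strength on the joint:
N' = W cosα = 156·cos31.4° = 133.2 kN/m
Driving force T = W sinα = 156·sin31.4° = 81.3 kN/m
Resisting force R = c_j·L + N'·tanφ = 39·7.6 + 133.2·tan37.0° = 296.4 + 100.3 = 396.7 kN/m
FS = R / T = 396.7 / 81.3 = 4.881

FS = 4.88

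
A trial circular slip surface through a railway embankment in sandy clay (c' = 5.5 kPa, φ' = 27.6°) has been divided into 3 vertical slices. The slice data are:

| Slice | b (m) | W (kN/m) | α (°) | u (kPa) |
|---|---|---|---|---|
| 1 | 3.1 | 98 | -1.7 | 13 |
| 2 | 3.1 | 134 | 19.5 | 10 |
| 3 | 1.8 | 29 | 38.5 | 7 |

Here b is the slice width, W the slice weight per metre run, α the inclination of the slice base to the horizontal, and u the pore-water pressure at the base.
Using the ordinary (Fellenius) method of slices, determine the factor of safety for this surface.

FS = 2.17

Ordinary method of slices: FS = Σ[c'·Δl_i + (W_i cosα_i − u_i·Δl_i)·tanφ'] / Σ W_i sinα_i, with Δl_i = b_i / cosα_i.
Slice 1: Δl = 3.1/cos(-1.7°) = 3.101 m; N'_1 = 98·cos(-1.7°) − 13·3.101 = 57.6; c'Δl = 17.06; W sinα = -2.9
Slice 2: Δl = 3.1/cos19.5° = 3.289 m; N'_2 = 134·cos19.5° − 10·3.289 = 93.4; c'Δl = 18.09; W sinα = 44.7
Slice 3: Δl = 1.8/cos38.5° = 2.300 m; N'_3 = 29·cos38.5° − 7·2.300 = 6.6; c'Δl = 12.65; W sinα = 18.1
Σc'Δl = 47.8 kN/m; ΣN' = 157.7 kN/m; ΣW sinα = 59.9 kN/m
Resisting = 47.8 + 157.7·tan27.6° = 47.8 + 82.4 = 130.2 kN/m
FS = 130.2 / 59.9 = 2.175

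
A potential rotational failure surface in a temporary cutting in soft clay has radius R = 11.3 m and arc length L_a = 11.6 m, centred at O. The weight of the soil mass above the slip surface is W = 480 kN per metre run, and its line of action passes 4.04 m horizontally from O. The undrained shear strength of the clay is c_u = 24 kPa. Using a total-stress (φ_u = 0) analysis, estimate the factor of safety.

Taking moments about the centre O, the resisting moment is provided by the undrained shear strength acting along the arc:
M_R = c_u·L_a·R = 24·11.60·11.3 = 3145.9 kN·m/m
M_D = W·d = 480·4.04 = 1939.2 kN·m/m
FS = M_R / M_D = 3145.9 / 1939.2 = 1.622

FS = 1.62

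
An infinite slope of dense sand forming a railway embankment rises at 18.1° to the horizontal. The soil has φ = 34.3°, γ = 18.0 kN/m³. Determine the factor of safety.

For a dry cohesionless infinite slope the factor of safety is FS = tanφ / tanβ.
FS = tan34.3° / tan18.1° = 0.6822 / 0.3269 = 2.087

FS = 2.09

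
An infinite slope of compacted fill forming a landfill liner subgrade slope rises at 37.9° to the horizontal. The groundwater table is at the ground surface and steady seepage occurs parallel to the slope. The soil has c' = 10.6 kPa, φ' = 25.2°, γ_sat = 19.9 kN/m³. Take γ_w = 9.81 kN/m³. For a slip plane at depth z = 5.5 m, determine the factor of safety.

With seepage parallel to the slope and the water table at the surface, the effective normal stress on the slip plane uses the buoyant unit weight γ' = γ_sat − γ_w while the driving shear stress uses γ_sat:
FS = [c' + γ' z cos²β tanφ'] / [γ_sat z sinβ cosβ]
γ' = 19.9 − 9.81 = 10.09 kN/m³
Numerator = 10.6 + 10.09·5.5·cos²37.9°·tan25.2° = 10.6 + 10.09·5.5·0.6227·0.4706 = 26.860 kPa
Denominator = 19.9·5.5·sin37.9°·cos37.9° = 19.9·5.5·0.6143·0.7891 = 53.053 kPa
FS = 26.860 / 53.053 = 0.506

FS = 0.51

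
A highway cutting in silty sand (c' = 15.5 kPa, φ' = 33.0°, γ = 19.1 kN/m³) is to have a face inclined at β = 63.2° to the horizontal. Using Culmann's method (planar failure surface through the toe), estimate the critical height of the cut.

Culmann's analysis gives the critical failure plane at α_cr = (β + φ')/2 = (63.2 + 33.0)/2 = 48.1°, and the critical height
H_c = (4c'/γ) · sinβ cosφ' / [1 − cos(β − φ')]
    = (4·15.5/19.1) · sin63.2°·cos33.0° / [1 − cos(30.2°)]
    = 3.246 · 0.8926·0.8387 / [1 − 0.8643]
    = 3.246 · 0.7486 / 0.1357
    = 17.90 m

H_c = 17.90 m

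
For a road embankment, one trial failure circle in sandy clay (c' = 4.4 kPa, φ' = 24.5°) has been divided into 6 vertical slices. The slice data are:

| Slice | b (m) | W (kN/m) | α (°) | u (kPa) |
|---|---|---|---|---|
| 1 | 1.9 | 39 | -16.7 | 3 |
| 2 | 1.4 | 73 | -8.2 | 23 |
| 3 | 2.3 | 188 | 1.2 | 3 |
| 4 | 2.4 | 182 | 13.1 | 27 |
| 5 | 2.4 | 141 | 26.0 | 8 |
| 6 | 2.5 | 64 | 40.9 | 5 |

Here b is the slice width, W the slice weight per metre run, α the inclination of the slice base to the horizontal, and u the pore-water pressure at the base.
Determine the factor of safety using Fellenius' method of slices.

Ordinary method of slices: FS = Σ[c'·Δl_i + (W_i cosα_i − u_i·Δl_i)·tanφ'] / Σ W_i sinα_i, with Δl_i = b_i / cosα_i.
Slice 1: Δl = 1.9/cos(-16.7°) = 1.984 m; N'_1 = 39·cos(-16.7°) − 3·1.984 = 31.4; c'Δl = 8.73; W sinα = -11.2
Slice 2: Δl = 1.4/cos(-8.2°) = 1.414 m; N'_2 = 73·cos(-8.2°) − 23·1.414 = 39.7; c'Δl = 6.22; W sinα = -10.4
Slice 3: Δl = 2.3/cos1.2° = 2.301 m; N'_3 = 188·cos1.2° − 3·2.301 = 181.1; c'Δl = 10.12; W sinα = 3.9
Slice 4: Δl = 2.4/cos13.1° = 2.464 m; N'_4 = 182·cos13.1° − 27·2.464 = 110.7; c'Δl = 10.84; W sinα = 41.3
Slice 5: Δl = 2.4/cos26.0° = 2.670 m; N'_5 = 141·cos26.0° − 8·2.670 = 105.4; c'Δl = 11.75; W sinα = 61.8
Slice 6: Δl = 2.5/cos40.9° = 3.308 m; N'_6 = 64·cos40.9° − 5·3.308 = 31.8; c'Δl = 14.55; W sinα = 41.9
Σc'Δl = 62.2 kN/m; ΣN' = 500.1 kN/m; ΣW sinα = 127.3 kN/m
Resisting = 62.2 + 500.1·tan24.5° = 62.2 + 227.9 = 290.1 kN/m
FS = 290.1 / 127.3 = 2.279

FS = 2.28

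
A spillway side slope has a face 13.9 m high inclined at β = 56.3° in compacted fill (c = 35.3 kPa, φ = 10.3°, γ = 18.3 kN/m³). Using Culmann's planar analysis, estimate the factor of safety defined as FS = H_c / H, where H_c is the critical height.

FS = 1.49

H_c = (4c/γ) · sinβ cosφ / [1 − cos(β − φ)]
    = (4·35.3/18.3) · sin56.3°·cos10.3° / [1 − cos46.0°]
    = 7.716 · 0.8185 / 0.3053 = 20.68 m
FS = H_c / H = 20.68 / 13.9 = 1.488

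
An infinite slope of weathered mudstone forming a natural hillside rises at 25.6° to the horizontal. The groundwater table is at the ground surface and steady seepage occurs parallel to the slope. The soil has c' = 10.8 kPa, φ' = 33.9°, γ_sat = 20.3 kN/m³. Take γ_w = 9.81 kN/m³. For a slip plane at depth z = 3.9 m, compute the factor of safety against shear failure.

FS = 1.07

With seepage parallel to the slope and the water table at the surface, the effective normal stress on the slip plane uses the buoyant unit weight γ' = γ_sat − γ_w while the driving shear stress uses γ_sat:
FS = [c' + γ' z cos²β tanφ'] / [γ_sat z sinβ cosβ]
γ' = 20.3 − 9.81 = 10.49 kN/m³
Numerator = 10.8 + 10.49·3.9·cos²25.6°·tan33.9° = 10.8 + 10.49·3.9·0.8133·0.6720 = 33.159 kPa
Denominator = 20.3·3.9·sin25.6°·cos25.6° = 20.3·3.9·0.4321·0.9018 = 30.850 kPa
FS = 33.159 / 30.850 = 1.075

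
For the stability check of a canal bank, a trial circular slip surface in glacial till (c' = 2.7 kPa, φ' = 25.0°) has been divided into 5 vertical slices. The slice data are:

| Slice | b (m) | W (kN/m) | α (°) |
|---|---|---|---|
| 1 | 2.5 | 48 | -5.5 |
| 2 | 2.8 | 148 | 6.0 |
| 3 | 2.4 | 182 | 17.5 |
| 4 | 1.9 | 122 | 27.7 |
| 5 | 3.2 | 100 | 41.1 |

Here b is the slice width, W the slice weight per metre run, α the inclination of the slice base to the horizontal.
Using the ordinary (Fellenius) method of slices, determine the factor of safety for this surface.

FS = 1.57

Ordinary method of slices: FS = Σ[c'·Δl_i + (W_i cosα_i)·tanφ'] / Σ W_i sinα_i, with Δl_i = b_i / cosα_i.
Slice 1: Δl = 2.5/cos(-5.5°) = 2.512 m; N'_1 = 48·cos(-5.5°) = 47.8; c'Δl = 6.78; W sinα = -4.6
Slice 2: Δl = 2.8/cos6.0° = 2.815 m; N'_2 = 148·cos6.0° = 147.2; c'Δl = 7.60; W sinα = 15.5
Slice 3: Δl = 2.4/cos17.5° = 2.516 m; N'_3 = 182·cos17.5° = 173.6; c'Δl = 6.79; W sinα = 54.7
Slice 4: Δl = 1.9/cos27.7° = 2.146 m; N'_4 = 122·cos27.7° = 108.0; c'Δl = 5.79; W sinα = 56.7
Slice 5: Δl = 3.2/cos41.1° = 4.246 m; N'_5 = 100·cos41.1° = 75.4; c'Δl = 11.47; W sinα = 65.7
Σc'Δl = 38.4 kN/m; ΣN' = 551.9 kN/m; ΣW sinα = 188.0 kN/m
Resisting = 38.4 + 551.9·tan25.0° = 38.4 + 257.4 = 295.8 kN/m
FS = 295.8 / 188.0 = 1.573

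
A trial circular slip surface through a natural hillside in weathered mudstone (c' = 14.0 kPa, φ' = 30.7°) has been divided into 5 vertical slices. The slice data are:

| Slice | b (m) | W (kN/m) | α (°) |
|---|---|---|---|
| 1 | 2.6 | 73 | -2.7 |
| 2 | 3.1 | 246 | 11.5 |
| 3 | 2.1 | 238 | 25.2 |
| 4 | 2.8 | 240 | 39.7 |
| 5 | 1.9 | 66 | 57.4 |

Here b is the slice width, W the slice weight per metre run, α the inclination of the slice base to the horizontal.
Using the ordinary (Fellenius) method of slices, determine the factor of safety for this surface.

FS = 1.85

Ordinary method of slices: FS = Σ[c'·Δl_i + (W_i cosα_i)·tanφ'] / Σ W_i sinα_i, with Δl_i = b_i / cosα_i.
Slice 1: Δl = 2.6/cos(-2.7°) = 2.603 m; N'_1 = 73·cos(-2.7°) = 72.9; c'Δl = 36.44; W sinα = -3.4
Slice 2: Δl = 3.1/cos11.5° = 3.164 m; N'_2 = 246·cos11.5° = 241.1; c'Δl = 44.29; W sinα = 49.0
Slice 3: Δl = 2.1/cos25.2° = 2.321 m; N'_3 = 238·cos25.2° = 215.3; c'Δl = 32.49; W sinα = 101.3
Slice 4: Δl = 2.8/cos39.7° = 3.639 m; N'_4 = 240·cos39.7° = 184.7; c'Δl = 50.95; W sinα = 153.3
Slice 5: Δl = 1.9/cos57.4° = 3.527 m; N'_5 = 66·cos57.4° = 35.6; c'Δl = 49.37; W sinα = 55.6
Σc'Δl = 213.5 kN/m; ΣN' = 749.5 kN/m; ΣW sinα = 355.8 kN/m
Resisting = 213.5 + 749.5·tan30.7° = 213.5 + 445.0 = 658.6 kN/m
FS = 658.6 / 355.8 = 1.851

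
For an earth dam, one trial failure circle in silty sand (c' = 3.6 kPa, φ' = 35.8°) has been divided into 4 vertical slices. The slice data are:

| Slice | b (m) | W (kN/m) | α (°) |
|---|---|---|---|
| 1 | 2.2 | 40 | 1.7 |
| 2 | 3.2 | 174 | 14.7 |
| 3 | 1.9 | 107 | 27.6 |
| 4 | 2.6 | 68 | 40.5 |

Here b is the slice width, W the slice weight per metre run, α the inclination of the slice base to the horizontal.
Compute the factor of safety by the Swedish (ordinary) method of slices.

Ordinary method of slices: FS = Σ[c'·Δl_i + (W_i cosα_i)·tanφ'] / Σ W_i sinα_i, with Δl_i = b_i / cosα_i.
Slice 1: Δl = 2.2/cos1.7° = 2.201 m; N'_1 = 40·cos1.7° = 40.0; c'Δl = 7.92; W sinα = 1.2
Slice 2: Δl = 3.2/cos14.7° = 3.308 m; N'_2 = 174·cos14.7° = 168.3; c'Δl = 11.91; W sinα = 44.2
Slice 3: Δl = 1.9/cos27.6° = 2.144 m; N'_3 = 107·cos27.6° = 94.8; c'Δl = 7.72; W sinα = 49.6
Slice 4: Δl = 2.6/cos40.5° = 3.419 m; N'_4 = 68·cos40.5° = 51.7; c'Δl = 12.31; W sinα = 44.2
Σc'Δl = 39.9 kN/m; ΣN' = 354.8 kN/m; ΣW sinα = 139.1 kN/m
Resisting = 39.9 + 354.8·tan35.8° = 39.9 + 255.9 = 295.8 kN/m
FS = 295.8 / 139.1 = 2.127

FS = 2.13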